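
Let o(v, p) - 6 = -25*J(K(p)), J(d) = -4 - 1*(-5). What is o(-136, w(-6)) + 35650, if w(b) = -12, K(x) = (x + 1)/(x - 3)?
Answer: 35631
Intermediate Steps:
K(x) = (1 + x)/(-3 + x)
J(d) = 1 (J(d) = -4 + 5 = 1)
o(v, p) = -19 (o(v, p) = 6 - 25*1 = 6 - 25 = -19)
o(-136, w(-6)) + 35650 = -19 + 35650 = 35631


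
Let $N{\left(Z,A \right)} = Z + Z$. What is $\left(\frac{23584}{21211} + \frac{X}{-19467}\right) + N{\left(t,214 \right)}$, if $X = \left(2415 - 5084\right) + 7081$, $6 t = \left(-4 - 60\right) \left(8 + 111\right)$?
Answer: $- \frac{1047886844468}{412914537} \approx -2537.8$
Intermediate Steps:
$t = - \frac{3808}{3}$ ($t = \frac{\left(-4 - 60\right) \left(8 + 111\right)}{6} = \frac{\left(-64\right) 119}{6} = \frac{1}{6} \left(-7616\right) = - \frac{3808}{3} \approx -1269.3$)
$N{\left(Z,A \right)} = 2 Z$
$X = 4412$ ($X = -2669 + 7081 = 4412$)
$\left(\frac{23584}{21211} + \frac{X}{-19467}\right) + N{\left(t,214 \right)} = \left(\frac{23584}{21211} + \frac{4412}{-19467}\right) + 2 \left(- \frac{3808}{3}\right) = \left(23584 \cdot \frac{1}{21211} + 4412 \left(- \frac{1}{19467}\right)\right) - \frac{7616}{3} = \left(\frac{23584}{21211} - \frac{4412}{19467}\right) - \frac{7616}{3} = \frac{365526796}{412914537} - \frac{7616}{3} = - \frac{1047886844468}{412914537}$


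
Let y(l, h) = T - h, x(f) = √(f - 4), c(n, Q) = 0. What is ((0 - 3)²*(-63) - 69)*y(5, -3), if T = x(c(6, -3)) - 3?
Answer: -1272*I ≈ -1272.0*I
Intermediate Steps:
x(f) = √(-4 + f)
T = -3 + 2*I (T = √(-4 + 0) - 3 = √(-4) - 3 = 2*I - 3 = -3 + 2*I ≈ -3.0 + 2.0*I)
y(l, h) = -3 - h + 2*I (y(l, h) = (-3 + 2*I) - h = -3 - h + 2*I)
((0 - 3)²*(-63) - 69)*y(5, -3) = ((0 - 3)²*(-63) - 69)*(-3 - 1*(-3) + 2*I) = ((-3)²*(-63) - 69)*(-3 + 3 + 2*I) = (9*(-63) - 69)*(2*I) = (-567 - 69)*(2*I) = -1272*I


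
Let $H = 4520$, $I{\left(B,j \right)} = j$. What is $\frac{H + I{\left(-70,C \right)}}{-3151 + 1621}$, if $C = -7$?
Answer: $- \frac{4513}{1530} \approx -2.9497$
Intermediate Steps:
$\frac{H + I{\left(-70,C \right)}}{-3151 + 1621} = \frac{4520 - 7}{-3151 + 1621} = \frac{4513}{-1530} = 4513 \left(- \frac{1}{1530}\right) = - \frac{4513}{1530}$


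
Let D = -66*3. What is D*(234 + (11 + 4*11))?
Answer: -57222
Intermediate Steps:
D = -198
D*(234 + (11 + 4*11)) = -198*(234 + (11 + 4*11)) = -198*(234 + (11 + 44)) = -198*(234 + 55) = -198*289 = -57222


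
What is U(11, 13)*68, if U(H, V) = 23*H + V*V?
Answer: 28696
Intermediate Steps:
U(H, V) = V² + 23*H (U(H, V) = 23*H + V² = V² + 23*H)
U(11, 13)*68 = (13² + 23*11)*68 = (169 + 253)*68 = 422*68 = 28696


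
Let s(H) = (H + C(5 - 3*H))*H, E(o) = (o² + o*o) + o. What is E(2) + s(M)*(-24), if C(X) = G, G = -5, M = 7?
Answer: -326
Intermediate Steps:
E(o) = o + 2*o² (E(o) = (o² + o²) + o = 2*o² + o = o + 2*o²)
C(X) = -5
s(H) = H*(-5 + H) (s(H) = (H - 5)*H = (-5 + H)*H = H*(-5 + H))
E(2) + s(M)*(-24) = 2*(1 + 2*2) + (7*(-5 + 7))*(-24) = 2*(1 + 4) + (7*2)*(-24) = 2*5 + 14*(-24) = 10 - 336 = -326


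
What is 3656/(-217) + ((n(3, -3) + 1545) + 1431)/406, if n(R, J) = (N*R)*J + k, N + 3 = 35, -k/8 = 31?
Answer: -68204/6293 ≈ -10.838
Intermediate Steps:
k = -248 (k = -8*31 = -248)
N = 32 (N = -3 + 35 = 32)
n(R, J) = -248 + 32*J*R (n(R, J) = (32*R)*J - 248 = 32*J*R - 248 = -248 + 32*J*R)
3656/(-217) + ((n(3, -3) + 1545) + 1431)/406 = 3656/(-217) + (((-248 + 32*(-3)*3) + 1545) + 1431)/406 = 3656*(-1/217) + (((-248 - 288) + 1545) + 1431)*(1/406) = -3656/217 + ((-536 + 1545) + 1431)*(1/406) = -3656/217 + (1009 + 1431)*(1/406) = -3656/217 + 2440*(1/406) = -3656/217 + 1220/203 = -68204/6293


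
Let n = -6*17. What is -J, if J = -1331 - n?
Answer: 1229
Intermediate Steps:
n = -102
J = -1229 (J = -1331 - 1*(-102) = -1331 + 102 = -1229)
-J = -1*(-1229) = 1229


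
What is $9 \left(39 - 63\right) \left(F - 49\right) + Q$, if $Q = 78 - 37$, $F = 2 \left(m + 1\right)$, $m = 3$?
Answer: $8897$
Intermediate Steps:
$F = 8$ ($F = 2 \left(3 + 1\right) = 2 \cdot 4 = 8$)
$Q = 41$
$9 \left(39 - 63\right) \left(F - 49\right) + Q = 9 \left(39 - 63\right) \left(8 - 49\right) + 41 = 9 \left(\left(-24\right) \left(-41\right)\right) + 41 = 9 \cdot 984 + 41 = 8856 + 41 = 8897$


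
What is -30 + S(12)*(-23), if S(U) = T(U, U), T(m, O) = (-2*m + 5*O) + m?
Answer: -1134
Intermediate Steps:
T(m, O) = -m + 5*O
S(U) = 4*U (S(U) = -U + 5*U = 4*U)
-30 + S(12)*(-23) = -30 + (4*12)*(-23) = -30 + 48*(-23) = -30 - 1104 = -1134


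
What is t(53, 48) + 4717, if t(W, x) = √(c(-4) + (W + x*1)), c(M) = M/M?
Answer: 4717 + √102 ≈ 4727.1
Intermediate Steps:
c(M) = 1
t(W, x) = √(1 + W + x) (t(W, x) = √(1 + (W + x*1)) = √(1 + (W + x)) = √(1 + W + x))
t(53, 48) + 4717 = √(1 + 53 + 48) + 4717 = √102 + 4717 = 4717 + √102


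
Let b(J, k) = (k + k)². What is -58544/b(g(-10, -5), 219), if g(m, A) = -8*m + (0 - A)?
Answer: -14636/47961 ≈ -0.30516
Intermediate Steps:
g(m, A) = -A - 8*m (g(m, A) = -8*m - A = -A - 8*m)
b(J, k) = 4*k² (b(J, k) = (2*k)² = 4*k²)
-58544/b(g(-10, -5), 219) = -58544/(4*219²) = -58544/(4*47961) = -58544/191844 = -58544*1/191844 = -14636/47961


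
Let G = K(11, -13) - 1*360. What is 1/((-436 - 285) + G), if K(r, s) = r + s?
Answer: -1/1083 ≈ -0.00092336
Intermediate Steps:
G = -362 (G = (11 - 13) - 1*360 = -2 - 360 = -362)
1/((-436 - 285) + G) = 1/((-436 - 285) - 362) = 1/(-721 - 362) = 1/(-1083) = -1/1083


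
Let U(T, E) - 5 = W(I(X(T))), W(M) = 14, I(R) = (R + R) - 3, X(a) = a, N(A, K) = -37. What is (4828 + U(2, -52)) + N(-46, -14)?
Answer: 4810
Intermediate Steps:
I(R) = -3 + 2*R (I(R) = 2*R - 3 = -3 + 2*R)
U(T, E) = 19 (U(T, E) = 5 + 14 = 19)
(4828 + U(2, -52)) + N(-46, -14) = (4828 + 19) - 37 = 4847 - 37 = 4810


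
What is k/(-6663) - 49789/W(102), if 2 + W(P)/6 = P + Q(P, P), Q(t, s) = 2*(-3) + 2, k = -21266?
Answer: -106498297/1279296 ≈ -83.248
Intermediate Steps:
Q(t, s) = -4 (Q(t, s) = -6 + 2 = -4)
W(P) = -36 + 6*P (W(P) = -12 + 6*(P - 4) = -12 + 6*(-4 + P) = -12 + (-24 + 6*P) = -36 + 6*P)
k/(-6663) - 49789/W(102) = -21266/(-6663) - 49789/(-36 + 6*102) = -21266*(-1/6663) - 49789/(-36 + 612) = 21266/6663 - 49789/576 = -106498297/1279296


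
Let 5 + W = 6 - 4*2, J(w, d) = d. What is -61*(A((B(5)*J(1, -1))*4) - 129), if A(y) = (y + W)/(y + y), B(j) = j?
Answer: 313113/40 ≈ 7827.8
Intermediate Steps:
W = -7 (W = -5 + (6 - 4*2) = -5 + (6 - 8) = -5 - 2 = -7)
A(y) = (-7 + y)/(2*y) (A(y) = (y - 7)/(y + y) = (-7 + y)/((2*y)) = (-7 + y)*(1/(2*y)) = (-7 + y)/(2*y))
-61*(A((B(5)*J(1, -1))*4) - 129) = -61*((-7 + (5*(-1))*4)/(2*(((5*(-1))*4))) - 129) = -61*((-7 - 5*4)/(2*((-5*4))) - 129) = -61*((1/2)*(-7 - 20)/(-20) - 129) = -61*((1/2)*(-1/20)*(-27) - 129) = -61*(27/40 - 129) = -61*(-5133/40) = 313113/40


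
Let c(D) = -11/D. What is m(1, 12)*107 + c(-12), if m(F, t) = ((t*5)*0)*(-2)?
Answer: 11/12 ≈ 0.91667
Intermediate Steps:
m(F, t) = 0 (m(F, t) = ((5*t)*0)*(-2) = 0*(-2) = 0)
m(1, 12)*107 + c(-12) = 0*107 - 11/(-12) = 0 - 11*(-1/12) = 0 + 11/12 = 11/12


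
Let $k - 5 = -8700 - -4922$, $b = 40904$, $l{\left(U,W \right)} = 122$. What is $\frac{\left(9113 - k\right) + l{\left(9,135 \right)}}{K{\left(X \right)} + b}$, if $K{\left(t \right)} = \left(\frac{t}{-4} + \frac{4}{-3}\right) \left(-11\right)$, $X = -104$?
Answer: $\frac{19512}{60949} \approx 0.32014$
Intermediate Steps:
$k = -3773$ ($k = 5 - 3778 = -3773$)
$K{\left(t \right)} = \frac{44}{3} + \frac{11 t}{4}$ ($K{\left(t \right)} = \left(t \left(- \frac{1}{4}\right) + 4 \left(- \frac{1}{3}\right)\right) \left(-11\right) = \left(- \frac{t}{4} - \frac{4}{3}\right) \left(-11\right) = \left(- \frac{4}{3} - \frac{t}{4}\right) \left(-11\right) = \frac{44}{3} + \frac{11 t}{4}$)
$\frac{\left(9113 - k\right) + l{\left(9,135 \right)}}{K{\left(X \right)} + b} = \frac{\left(9113 - -3773\right) + 122}{\left(\frac{44}{3} + \frac{11}{4} \left(-104\right)\right) + 40904} = \frac{\left(9113 + 3773\right) + 122}{\left(\frac{44}{3} - 286\right) + 40904} = \frac{12886 + 122}{- \frac{814}{3} + 40904} = \frac{13008}{\frac{121898}{3}} = 13008 \cdot \frac{3}{121898} = \frac{19512}{60949}$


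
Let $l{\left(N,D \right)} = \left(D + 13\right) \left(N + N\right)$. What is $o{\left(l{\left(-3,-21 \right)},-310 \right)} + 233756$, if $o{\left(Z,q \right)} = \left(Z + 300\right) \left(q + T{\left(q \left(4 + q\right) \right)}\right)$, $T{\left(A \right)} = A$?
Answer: $33137156$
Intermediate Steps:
$l{\left(N,D \right)} = 2 N \left(13 + D\right)$ ($l{\left(N,D \right)} = \left(13 + D\right) 2 N = 2 N \left(13 + D\right)$)
$o{\left(Z,q \right)} = \left(300 + Z\right) \left(q + q \left(4 + q\right)\right)$ ($o{\left(Z,q \right)} = \left(Z + 300\right) \left(q + q \left(4 + q\right)\right) = \left(300 + Z\right) \left(q + q \left(4 + q\right)\right)$)
$o{\left(l{\left(-3,-21 \right)},-310 \right)} + 233756 = - 310 \left(1500 + 2 \left(-3\right) \left(13 - 21\right) + 300 \left(-310\right) + 2 \left(-3\right) \left(13 - 21\right) \left(4 - 310\right)\right) + 233756 = - 310 \left(1500 + 2 \left(-3\right) \left(-8\right) - 93000 + 2 \left(-3\right) \left(-8\right) \left(-306\right)\right) + 233756 = - 310 \left(1500 + 48 - 93000 + 48 \left(-306\right)\right) + 233756 = - 310 \left(1500 + 48 - 93000 - 14688\right) + 233756 = \left(-310\right) \left(-106140\right) + 233756 = 32903400 + 233756 = 33137156$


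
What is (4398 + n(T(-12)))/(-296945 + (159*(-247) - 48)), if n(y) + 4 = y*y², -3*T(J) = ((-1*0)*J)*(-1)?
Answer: -2197/168133 ≈ -0.013067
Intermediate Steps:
T(J) = 0 (T(J) = -(-1*0)*J*(-1)/3 = -0*J*(-1)/3 = -0*(-1) = -⅓*0 = 0)
n(y) = -4 + y³ (n(y) = -4 + y*y² = -4 + y³)
(4398 + n(T(-12)))/(-296945 + (159*(-247) - 48)) = (4398 + (-4 + 0³))/(-296945 + (159*(-247) - 48)) = (4398 + (-4 + 0))/(-296945 + (-39273 - 48)) = (4398 - 4)/(-296945 - 39321) = 4394/(-336266) = 4394*(-1/336266) = -2197/168133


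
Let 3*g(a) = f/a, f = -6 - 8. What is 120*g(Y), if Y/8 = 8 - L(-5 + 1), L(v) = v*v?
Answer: 35/4 ≈ 8.7500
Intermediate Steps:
f = -14
L(v) = v²
Y = -64 (Y = 8*(8 - (-5 + 1)²) = 8*(8 - 1*(-4)²) = 8*(8 - 1*16) = 8*(8 - 16) = 8*(-8) = -64)
g(a) = -14/(3*a) (g(a) = (-14/a)/3 = -14/(3*a))
120*g(Y) = 120*(-14/3/(-64)) = 120*(-14/3*(-1/64)) = 120*(7/96) = 35/4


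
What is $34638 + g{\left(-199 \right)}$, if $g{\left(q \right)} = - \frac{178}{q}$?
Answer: $\frac{6893140}{199} \approx 34639.0$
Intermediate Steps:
$34638 + g{\left(-199 \right)} = 34638 - \frac{178}{-199} = 34638 - - \frac{178}{199} = 34638 + \frac{178}{199} = \frac{6893140}{199}$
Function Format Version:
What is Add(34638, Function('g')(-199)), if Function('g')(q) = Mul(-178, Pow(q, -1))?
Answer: Rational(6893140, 199) ≈ 34639.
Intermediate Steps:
Add(34638, Function('g')(-199)) = Add(34638, Mul(-178, Pow(-199, -1))) = Add(34638, Mul(-178, Rational(-1, 199))) = Add(34638, Rational(178, 199)) = Rational(6893140, 199)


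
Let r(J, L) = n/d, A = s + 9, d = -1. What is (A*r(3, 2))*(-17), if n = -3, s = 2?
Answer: -561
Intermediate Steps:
A = 11 (A = 2 + 9 = 11)
r(J, L) = 3 (r(J, L) = -3/(-1) = -3*(-1) = 3)
(A*r(3, 2))*(-17) = (11*3)*(-17) = 33*(-17) = -561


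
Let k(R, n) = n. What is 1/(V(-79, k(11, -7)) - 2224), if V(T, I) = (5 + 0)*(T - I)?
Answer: -1/2584 ≈ -0.00038700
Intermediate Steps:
V(T, I) = -5*I + 5*T (V(T, I) = 5*(T - I) = -5*I + 5*T)
1/(V(-79, k(11, -7)) - 2224) = 1/((-5*(-7) + 5*(-79)) - 2224) = 1/((35 - 395) - 2224) = 1/(-360 - 2224) = 1/(-2584) = -1/2584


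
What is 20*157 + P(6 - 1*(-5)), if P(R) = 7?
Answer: 3147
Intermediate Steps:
20*157 + P(6 - 1*(-5)) = 20*157 + 7 = 3140 + 7 = 3147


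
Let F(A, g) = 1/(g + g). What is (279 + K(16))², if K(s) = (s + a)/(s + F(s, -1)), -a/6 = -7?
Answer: 76825225/961 ≈ 79943.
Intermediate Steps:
a = 42 (a = -6*(-7) = 42)
F(A, g) = 1/(2*g)
K(s) = (42 + s)/(-½ + s) (K(s) = (s + 42)/(s + (½)/(-1)) = (42 + s)/(s + (½)*(-1)) = (42 + s)/(s - ½) = (42 + s)/(-½ + s))
(279 + K(16))² = (279 + 2*(42 + 16)/(-1 + 2*16))² = (279 + 2*58/(-1 + 32))² = (279 + 2*58/31)² = (279 + 2*(1/31)*58)² = (279 + 116/31)² = (8765/31)² = 76825225/961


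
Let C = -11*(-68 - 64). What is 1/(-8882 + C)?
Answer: -1/7430 ≈ -0.00013459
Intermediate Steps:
C = 1452 (C = -11*(-132) = 1452)
1/(-8882 + C) = 1/(-8882 + 1452) = 1/(-7430) = -1/7430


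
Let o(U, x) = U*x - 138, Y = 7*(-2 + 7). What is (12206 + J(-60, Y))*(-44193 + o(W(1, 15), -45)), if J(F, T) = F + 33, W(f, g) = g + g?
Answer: -556348899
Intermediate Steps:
W(f, g) = 2*g
Y = 35 (Y = 7*5 = 35)
o(U, x) = -138 + U*x
J(F, T) = 33 + F
(12206 + J(-60, Y))*(-44193 + o(W(1, 15), -45)) = (12206 + (33 - 60))*(-44193 + (-138 + (2*15)*(-45))) = (12206 - 27)*(-44193 + (-138 + 30*(-45))) = 12179*(-44193 + (-138 - 1350)) = 12179*(-44193 - 1488) = 12179*(-45681) = -556348899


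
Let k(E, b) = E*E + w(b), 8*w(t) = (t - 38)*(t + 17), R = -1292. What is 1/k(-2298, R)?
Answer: 4/21971091 ≈ 1.8206e-7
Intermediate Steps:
w(t) = (-38 + t)*(17 + t)/8 (w(t) = ((t - 38)*(t + 17))/8 = ((-38 + t)*(17 + t))/8 = (-38 + t)*(17 + t)/8)
k(E, b) = -323/4 + E² - 21*b/8 + b²/8 (k(E, b) = E*E + (-323/4 - 21*b/8 + b²/8) = E² + (-323/4 - 21*b/8 + b²/8) = -323/4 + E² - 21*b/8 + b²/8)
1/k(-2298, R) = 1/(-323/4 + (-2298)² - 21/8*(-1292) + (⅛)*(-1292)²) = 1/(-323/4 + 5280804 + 6783/2 + (⅛)*1669264) = 1/(-323/4 + 5280804 + 6783/2 + 208658) = 1/(21971091/4) = 4/21971091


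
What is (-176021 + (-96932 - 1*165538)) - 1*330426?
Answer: -768917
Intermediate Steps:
(-176021 + (-96932 - 1*165538)) - 1*330426 = (-176021 + (-96932 - 165538)) - 330426 = (-176021 - 262470) - 330426 = -438491 - 330426 = -768917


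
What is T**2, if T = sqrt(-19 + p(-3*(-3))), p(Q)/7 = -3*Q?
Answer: -208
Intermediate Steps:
p(Q) = -21*Q (p(Q) = 7*(-3*Q) = -21*Q)
T = 4*I*sqrt(13) (T = sqrt(-19 - (-63)*(-3)) = sqrt(-19 - 21*9) = sqrt(-19 - 189) = sqrt(-208) = 4*I*sqrt(13) ≈ 14.422*I)
T**2 = (4*I*sqrt(13))**2 = -208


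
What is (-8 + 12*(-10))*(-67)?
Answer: 8576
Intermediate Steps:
(-8 + 12*(-10))*(-67) = (-8 - 120)*(-67) = -128*(-67) = 8576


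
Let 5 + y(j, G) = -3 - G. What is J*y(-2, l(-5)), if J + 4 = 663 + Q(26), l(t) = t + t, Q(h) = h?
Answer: 1370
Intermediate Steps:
l(t) = 2*t
y(j, G) = -8 - G (y(j, G) = -5 + (-3 - G) = -8 - G)
J = 685 (J = -4 + (663 + 26) = -4 + 689 = 685)
J*y(-2, l(-5)) = 685*(-8 - 2*(-5)) = 685*(-8 - 1*(-10)) = 685*(-8 + 10) = 685*2 = 1370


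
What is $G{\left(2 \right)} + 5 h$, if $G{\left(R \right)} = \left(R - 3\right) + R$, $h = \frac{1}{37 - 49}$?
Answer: $\frac{7}{12} \approx 0.58333$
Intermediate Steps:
$h = - \frac{1}{12}$ ($h = \frac{1}{-12} = - \frac{1}{12} \approx -0.083333$)
$G{\left(R \right)} = -3 + 2 R$ ($G{\left(R \right)} = \left(-3 + R\right) + R = -3 + 2 R$)
$G{\left(2 \right)} + 5 h = \left(-3 + 2 \cdot 2\right) + 5 \left(- \frac{1}{12}\right) = \left(-3 + 4\right) - \frac{5}{12} = 1 - \frac{5}{12} = \frac{7}{12}$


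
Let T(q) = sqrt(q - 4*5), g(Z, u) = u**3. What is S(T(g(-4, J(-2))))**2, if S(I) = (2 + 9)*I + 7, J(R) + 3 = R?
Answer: -17496 + 154*I*sqrt(145) ≈ -17496.0 + 1854.4*I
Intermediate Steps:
J(R) = -3 + R
T(q) = sqrt(-20 + q) (T(q) = sqrt(q - 20) = sqrt(-20 + q))
S(I) = 7 + 11*I (S(I) = 11*I + 7 = 7 + 11*I)
S(T(g(-4, J(-2))))**2 = (7 + 11*sqrt(-20 + (-3 - 2)**3))**2 = (7 + 11*sqrt(-20 + (-5)**3))**2 = (7 + 11*sqrt(-20 - 125))**2 = (7 + 11*sqrt(-145))**2 = (7 + 11*(I*sqrt(145)))**2 = (7 + 11*I*sqrt(145))**2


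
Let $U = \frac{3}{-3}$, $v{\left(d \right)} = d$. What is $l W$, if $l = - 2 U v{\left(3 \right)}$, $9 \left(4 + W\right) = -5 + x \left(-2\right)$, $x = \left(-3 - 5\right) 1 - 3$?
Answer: $- \frac{38}{3} \approx -12.667$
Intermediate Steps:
$U = -1$ ($U = 3 \left(- \frac{1}{3}\right) = -1$)
$x = -11$ ($x = \left(-8\right) 1 - 3 = -8 - 3 = -11$)
$W = - \frac{19}{9}$ ($W = -4 + \frac{-5 - -22}{9} = -4 + \frac{-5 + 22}{9} = -4 + \frac{1}{9} \cdot 17 = -4 + \frac{17}{9} = - \frac{19}{9} \approx -2.1111$)
$l = 6$ ($l = \left(-2\right) \left(-1\right) 3 = 2 \cdot 3 = 6$)
$l W = 6 \left(- \frac{19}{9}\right) = - \frac{38}{3}$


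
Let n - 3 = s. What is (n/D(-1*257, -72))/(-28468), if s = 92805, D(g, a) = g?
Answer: 23202/1829069 ≈ 0.012685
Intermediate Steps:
n = 92808 (n = 3 + 92805 = 92808)
(n/D(-1*257, -72))/(-28468) = (92808/((-1*257)))/(-28468) = (92808/(-257))*(-1/28468) = (92808*(-1/257))*(-1/28468) = -92808/257*(-1/28468) = 23202/1829069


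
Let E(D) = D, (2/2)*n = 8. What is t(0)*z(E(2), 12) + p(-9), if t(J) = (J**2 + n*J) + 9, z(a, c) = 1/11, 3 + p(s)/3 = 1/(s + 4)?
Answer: -483/55 ≈ -8.7818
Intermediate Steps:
n = 8
p(s) = -9 + 3/(4 + s) (p(s) = -9 + 3/(s + 4) = -9 + 3/(4 + s))
z(a, c) = 1/11
t(J) = 9 + J**2 + 8*J (t(J) = (J**2 + 8*J) + 9 = 9 + J**2 + 8*J)
t(0)*z(E(2), 12) + p(-9) = (9 + 0**2 + 8*0)*(1/11) + 3*(-11 - 3*(-9))/(4 - 9) = (9 + 0 + 0)*(1/11) + 3*(-11 + 27)/(-5) = 9*(1/11) + 3*(-1/5)*16 = 9/11 - 48/5 = -483/55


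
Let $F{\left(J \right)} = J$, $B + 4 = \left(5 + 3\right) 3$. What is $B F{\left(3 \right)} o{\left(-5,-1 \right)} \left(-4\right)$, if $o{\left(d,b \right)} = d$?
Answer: $1200$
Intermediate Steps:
$B = 20$ ($B = -4 + \left(5 + 3\right) 3 = -4 + 8 \cdot 3 = -4 + 24 = 20$)
$B F{\left(3 \right)} o{\left(-5,-1 \right)} \left(-4\right) = 20 \cdot 3 \left(\left(-5\right) \left(-4\right)\right) = 60 \cdot 20 = 1200$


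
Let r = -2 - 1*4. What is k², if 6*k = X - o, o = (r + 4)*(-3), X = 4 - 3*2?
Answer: 16/9 ≈ 1.7778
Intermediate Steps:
r = -6 (r = -2 - 4 = -6)
X = -2 (X = 4 - 6 = -2)
o = 6 (o = (-6 + 4)*(-3) = -2*(-3) = 6)
k = -4/3 (k = (-2 - 1*6)/6 = (-2 - 6)/6 = (⅙)*(-8) = -4/3 ≈ -1.3333)
k² = (-4/3)² = 16/9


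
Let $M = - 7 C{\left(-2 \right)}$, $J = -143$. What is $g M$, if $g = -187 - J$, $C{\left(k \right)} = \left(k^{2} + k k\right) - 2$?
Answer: $1848$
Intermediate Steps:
$C{\left(k \right)} = -2 + 2 k^{2}$ ($C{\left(k \right)} = \left(k^{2} + k^{2}\right) - 2 = 2 k^{2} - 2 = -2 + 2 k^{2}$)
$g = -44$ ($g = -187 - -143 = -187 + 143 = -44$)
$M = -42$ ($M = - 7 \left(-2 + 2 \left(-2\right)^{2}\right) = - 7 \left(-2 + 2 \cdot 4\right) = - 7 \left(-2 + 8\right) = \left(-7\right) 6 = -42$)
$g M = \left(-44\right) \left(-42\right) = 1848$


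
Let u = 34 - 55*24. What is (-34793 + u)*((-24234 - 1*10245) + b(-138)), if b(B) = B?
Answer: 1248946743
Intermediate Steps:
u = -1286 (u = 34 - 1320 = -1286)
(-34793 + u)*((-24234 - 1*10245) + b(-138)) = (-34793 - 1286)*((-24234 - 1*10245) - 138) = -36079*((-24234 - 10245) - 138) = -36079*(-34479 - 138) = -36079*(-34617) = 1248946743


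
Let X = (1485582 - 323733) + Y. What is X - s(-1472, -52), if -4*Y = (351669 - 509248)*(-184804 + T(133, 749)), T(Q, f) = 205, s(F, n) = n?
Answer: -29084278217/4 ≈ -7.2711e+9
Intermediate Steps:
Y = -29088925821/4 (Y = -(351669 - 509248)*(-184804 + 205)/4 = -(-157579)*(-184599)/4 = -¼*29088925821 = -29088925821/4 ≈ -7.2722e+9)
X = -29084278425/4 (X = (1485582 - 323733) - 29088925821/4 = 1161849 - 29088925821/4 = -29084278425/4 ≈ -7.2711e+9)
X - s(-1472, -52) = -29084278425/4 - 1*(-52) = -29084278425/4 + 52 = -29084278217/4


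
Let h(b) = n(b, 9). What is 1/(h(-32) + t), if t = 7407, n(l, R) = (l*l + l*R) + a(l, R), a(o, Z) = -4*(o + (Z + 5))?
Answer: 1/8215 ≈ 0.00012173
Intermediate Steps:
a(o, Z) = -20 - 4*Z - 4*o (a(o, Z) = -4*(o + (5 + Z)) = -4*(5 + Z + o) = -20 - 4*Z - 4*o)
n(l, R) = -20 + l² - 4*R - 4*l + R*l (n(l, R) = (l*l + l*R) + (-20 - 4*R - 4*l) = (l² + R*l) + (-20 - 4*R - 4*l) = -20 + l² - 4*R - 4*l + R*l)
h(b) = -56 + b² + 5*b (h(b) = -20 + b² - 4*9 - 4*b + 9*b = -20 + b² - 36 - 4*b + 9*b = -56 + b² + 5*b)
1/(h(-32) + t) = 1/((-56 + (-32)² + 5*(-32)) + 7407) = 1/((-56 + 1024 - 160) + 7407) = 1/(808 + 7407) = 1/8215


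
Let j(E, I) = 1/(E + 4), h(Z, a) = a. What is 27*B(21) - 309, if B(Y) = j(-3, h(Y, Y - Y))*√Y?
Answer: -309 + 27*√21 ≈ -185.27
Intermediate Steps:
j(E, I) = 1/(4 + E)
B(Y) = √Y (B(Y) = √Y/(4 - 3) = √Y/1 = 1*√Y = √Y)
27*B(21) - 309 = 27*√21 - 309 = -309 + 27*√21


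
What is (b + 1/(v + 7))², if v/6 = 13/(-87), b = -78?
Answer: 189805729/31329 ≈ 6058.5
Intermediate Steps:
v = -26/29 (v = 6*(13/(-87)) = 6*(13*(-1/87)) = 6*(-13/87) = -26/29 ≈ -0.89655)
(b + 1/(v + 7))² = (-78 + 1/(-26/29 + 7))² = (-78 + 1/(177/29))² = (-78 + 29/177)² = (-13777/177)² = 189805729/31329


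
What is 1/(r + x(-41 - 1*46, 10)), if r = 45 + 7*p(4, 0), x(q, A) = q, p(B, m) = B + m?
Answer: -1/14 ≈ -0.071429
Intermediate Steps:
r = 73 (r = 45 + 7*(4 + 0) = 45 + 7*4 = 45 + 28 = 73)
1/(r + x(-41 - 1*46, 10)) = 1/(73 + (-41 - 1*46)) = 1/(73 + (-41 - 46)) = 1/(73 - 87) = 1/(-14) = -1/14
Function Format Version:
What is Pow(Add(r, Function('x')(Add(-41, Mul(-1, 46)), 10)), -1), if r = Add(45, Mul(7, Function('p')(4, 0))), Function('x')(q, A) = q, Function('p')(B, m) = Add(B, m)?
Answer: Rational(-1, 14) ≈ -0.071429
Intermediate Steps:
r = 73 (r = Add(45, Mul(7, Add(4, 0))) = Add(45, Mul(7, 4)) = Add(45, 28) = 73)
Pow(Add(r, Function('x')(Add(-41, Mul(-1, 46)), 10)), -1) = Pow(Add(73, Add(-41, Mul(-1, 46))), -1) = Pow(Add(73, Add(-41, -46)), -1) = Pow(Add(73, -87), -1) = Pow(-14, -1) = Rational(-1, 14)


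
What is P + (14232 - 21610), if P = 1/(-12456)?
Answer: -91900369/12456 ≈ -7378.0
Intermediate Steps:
P = -1/12456 ≈ -8.0283e-5
P + (14232 - 21610) = -1/12456 + (14232 - 21610) = -1/12456 - 7378 = -91900369/12456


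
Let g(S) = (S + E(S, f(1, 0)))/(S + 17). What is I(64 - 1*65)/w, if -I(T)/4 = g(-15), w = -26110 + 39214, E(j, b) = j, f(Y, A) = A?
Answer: 5/1092 ≈ 0.0045788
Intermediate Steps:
w = 13104
g(S) = 2*S/(17 + S) (g(S) = (S + S)/(S + 17) = (2*S)/(17 + S) = 2*S/(17 + S))
I(T) = 60 (I(T) = -8*(-15)/(17 - 15) = -8*(-15)/2 = -4*(-15) = 60)
I(64 - 1*65)/w = 60/13104 = 60*(1/13104) = 5/1092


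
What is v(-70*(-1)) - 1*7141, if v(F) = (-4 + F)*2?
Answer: -7009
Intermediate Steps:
v(F) = -8 + 2*F
v(-70*(-1)) - 1*7141 = (-8 + 2*(-70*(-1))) - 1*7141 = (-8 + 2*(-14*(-5))) - 7141 = (-8 + 2*70) - 7141 = (-8 + 140) - 7141 = 132 - 7141 = -7009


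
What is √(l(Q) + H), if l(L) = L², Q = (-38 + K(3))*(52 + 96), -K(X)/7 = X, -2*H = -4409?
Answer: √305000114/2 ≈ 8732.1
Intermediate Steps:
H = 4409/2 (H = -½*(-4409) = 4409/2 ≈ 2204.5)
K(X) = -7*X
Q = -8732 (Q = (-38 - 7*3)*(52 + 96) = (-38 - 21)*148 = -59*148 = -8732)
√(l(Q) + H) = √((-8732)² + 4409/2) = √(76247824 + 4409/2) = √(152500057/2) = √305000114/2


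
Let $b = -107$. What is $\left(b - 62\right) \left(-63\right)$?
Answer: $10647$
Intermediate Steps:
$\left(b - 62\right) \left(-63\right) = \left(-107 - 62\right) \left(-63\right) = \left(-169\right) \left(-63\right) = 10647$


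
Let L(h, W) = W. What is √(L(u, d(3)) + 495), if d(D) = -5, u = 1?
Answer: 7*√10 ≈ 22.136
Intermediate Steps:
√(L(u, d(3)) + 495) = √(-5 + 495) = √490 = 7*√10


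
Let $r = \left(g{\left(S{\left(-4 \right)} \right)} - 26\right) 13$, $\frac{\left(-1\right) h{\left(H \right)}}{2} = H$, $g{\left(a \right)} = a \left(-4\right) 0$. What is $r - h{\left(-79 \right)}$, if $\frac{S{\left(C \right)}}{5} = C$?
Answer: $-496$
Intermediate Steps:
$S{\left(C \right)} = 5 C$
$g{\left(a \right)} = 0$ ($g{\left(a \right)} = - 4 a 0 = 0$)
$h{\left(H \right)} = - 2 H$
$r = -338$ ($r = \left(0 - 26\right) 13 = \left(-26\right) 13 = -338$)
$r - h{\left(-79 \right)} = -338 - \left(-2\right) \left(-79\right) = -338 - 158 = -496$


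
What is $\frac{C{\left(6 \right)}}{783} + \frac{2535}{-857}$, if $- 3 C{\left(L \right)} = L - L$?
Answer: $- \frac{2535}{857} \approx -2.958$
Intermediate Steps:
$C{\left(L \right)} = 0$ ($C{\left(L \right)} = - \frac{L - L}{3} = \left(- \frac{1}{3}\right) 0 = 0$)
$\frac{C{\left(6 \right)}}{783} + \frac{2535}{-857} = \frac{0}{783} + \frac{2535}{-857} = 0 \cdot \frac{1}{783} + 2535 \left(- \frac{1}{857}\right) = 0 - \frac{2535}{857} = - \frac{2535}{857}$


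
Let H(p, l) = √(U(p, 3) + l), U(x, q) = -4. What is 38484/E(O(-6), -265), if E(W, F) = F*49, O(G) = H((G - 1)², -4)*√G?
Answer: -38484/12985 ≈ -2.9637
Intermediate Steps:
H(p, l) = √(-4 + l)
O(G) = 2*I*√2*√G (O(G) = √(-4 - 4)*√G = √(-8)*√G = (2*I*√2)*√G = 2*I*√2*√G)
E(W, F) = 49*F
38484/E(O(-6), -265) = 38484/((49*(-265))) = 38484/(-12985) = 38484*(-1/12985) = -38484/12985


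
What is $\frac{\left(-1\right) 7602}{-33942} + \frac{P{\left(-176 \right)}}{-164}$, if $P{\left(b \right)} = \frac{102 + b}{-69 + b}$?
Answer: $\frac{25244721}{113649130} \approx 0.22213$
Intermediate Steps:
$P{\left(b \right)} = \frac{102 + b}{-69 + b}$
$\frac{\left(-1\right) 7602}{-33942} + \frac{P{\left(-176 \right)}}{-164} = \frac{\left(-1\right) 7602}{-33942} + \frac{\frac{1}{-69 - 176} \left(102 - 176\right)}{-164} = \left(-7602\right) \left(- \frac{1}{33942}\right) + \frac{1}{-245} \left(-74\right) \left(- \frac{1}{164}\right) = \frac{1267}{5657} + \left(- \frac{1}{245}\right) \left(-74\right) \left(- \frac{1}{164}\right) = \frac{1267}{5657} + \frac{74}{245} \left(- \frac{1}{164}\right) = \frac{1267}{5657} - \frac{37}{20090} = \frac{25244721}{113649130}$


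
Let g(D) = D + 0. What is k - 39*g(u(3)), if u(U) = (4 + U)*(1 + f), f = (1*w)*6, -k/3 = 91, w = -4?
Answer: 6006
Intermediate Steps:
k = -273 (k = -3*91 = -273)
f = -24 (f = (1*(-4))*6 = -4*6 = -24)
u(U) = -92 - 23*U (u(U) = (4 + U)*(1 - 24) = (4 + U)*(-23) = -92 - 23*U)
g(D) = D
k - 39*g(u(3)) = -273 - 39*(-92 - 23*3) = -273 - 39*(-92 - 69) = -273 - 39*(-161) = -273 + 6279 = 6006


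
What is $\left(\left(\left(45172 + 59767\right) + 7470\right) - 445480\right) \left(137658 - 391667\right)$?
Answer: $84603031639$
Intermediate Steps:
$\left(\left(\left(45172 + 59767\right) + 7470\right) - 445480\right) \left(137658 - 391667\right) = \left(\left(104939 + 7470\right) - 445480\right) \left(-254009\right) = \left(112409 - 445480\right) \left(-254009\right) = \left(-333071\right) \left(-254009\right) = 84603031639$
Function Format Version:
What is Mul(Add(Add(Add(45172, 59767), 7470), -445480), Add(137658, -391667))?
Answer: 84603031639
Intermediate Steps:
Mul(Add(Add(Add(45172, 59767), 7470), -445480), Add(137658, -391667)) = Mul(Add(Add(104939, 7470), -445480), -254009) = Mul(Add(112409, -445480), -254009) = Mul(-333071, -254009) = 84603031639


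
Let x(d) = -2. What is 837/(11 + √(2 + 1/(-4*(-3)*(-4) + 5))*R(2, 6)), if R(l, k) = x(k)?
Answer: 131967/1621 + 558*√3655/1621 ≈ 102.22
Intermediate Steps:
R(l, k) = -2
837/(11 + √(2 + 1/(-4*(-3)*(-4) + 5))*R(2, 6)) = 837/(11 + √(2 + 1/(-4*(-3)*(-4) + 5))*(-2)) = 837/(11 + √(2 + 1/(12*(-4) + 5))*(-2)) = 837/(11 + √(2 + 1/(-48 + 5))*(-2)) = 837/(11 + √(2 + 1/(-43))*(-2)) = 837/(11 + √(2 - 1/43)*(-2)) = 837/(11 + √(85/43)*(-2)) = 837/(11 + (√3655/43)*(-2)) = 837/(11 - 2*√3655/43)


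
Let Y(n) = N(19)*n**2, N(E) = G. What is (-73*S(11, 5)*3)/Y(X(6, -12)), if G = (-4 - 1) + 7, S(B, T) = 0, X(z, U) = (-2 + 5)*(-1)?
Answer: 0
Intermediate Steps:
X(z, U) = -3 (X(z, U) = 3*(-1) = -3)
G = 2 (G = -5 + 7 = 2)
N(E) = 2
Y(n) = 2*n**2
(-73*S(11, 5)*3)/Y(X(6, -12)) = (-73*0*3)/((2*(-3)**2)) = (0*3)/((2*9)) = 0/18 = 0*(1/18) = 0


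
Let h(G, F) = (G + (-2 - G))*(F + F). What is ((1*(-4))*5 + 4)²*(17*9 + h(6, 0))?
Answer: 39168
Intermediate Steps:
h(G, F) = -4*F
((1*(-4))*5 + 4)²*(17*9 + h(6, 0)) = ((1*(-4))*5 + 4)²*(17*9 - 4*0) = (-4*5 + 4)²*(153 + 0) = (-20 + 4)²*153 = (-16)²*153 = 256*153 = 39168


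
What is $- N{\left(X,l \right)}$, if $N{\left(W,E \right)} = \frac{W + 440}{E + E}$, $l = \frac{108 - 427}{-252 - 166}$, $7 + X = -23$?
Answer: $- \frac{7790}{29} \approx -268.62$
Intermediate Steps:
$X = -30$ ($X = -7 - 23 = -30$)
$l = \frac{29}{38}$ ($l = - \frac{319}{-418} = \left(-319\right) \left(- \frac{1}{418}\right) = \frac{29}{38} \approx 0.76316$)
$N{\left(W,E \right)} = \frac{440 + W}{2 E}$
$- N{\left(X,l \right)} = - \frac{440 - 30}{2 \cdot \frac{29}{38}} = - \frac{38 \cdot 410}{2 \cdot 29} = \left(-1\right) \frac{7790}{29} = - \frac{7790}{29}$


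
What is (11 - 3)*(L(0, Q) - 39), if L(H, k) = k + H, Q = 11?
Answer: -224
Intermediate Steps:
L(H, k) = H + k
(11 - 3)*(L(0, Q) - 39) = (11 - 3)*((0 + 11) - 39) = 8*(11 - 39) = 8*(-28) = -224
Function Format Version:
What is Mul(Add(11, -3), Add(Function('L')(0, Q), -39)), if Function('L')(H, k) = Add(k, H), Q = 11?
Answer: -224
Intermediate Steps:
Function('L')(H, k) = Add(H, k)
Mul(Add(11, -3), Add(Function('L')(0, Q), -39)) = Mul(Add(11, -3), Add(Add(0, 11), -39)) = Mul(8, Add(11, -39)) = Mul(8, -28) = -224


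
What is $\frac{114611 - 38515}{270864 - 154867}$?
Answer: $\frac{76096}{115997} \approx 0.65602$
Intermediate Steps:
$\frac{114611 - 38515}{270864 - 154867} = \frac{76096}{115997}$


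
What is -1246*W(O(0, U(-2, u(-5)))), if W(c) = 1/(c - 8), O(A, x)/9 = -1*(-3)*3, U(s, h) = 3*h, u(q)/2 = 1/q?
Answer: -1246/73 ≈ -17.068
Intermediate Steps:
u(q) = 2/q
O(A, x) = 81 (O(A, x) = 9*(-1*(-3)*3) = 9*(3*3) = 9*9 = 81)
W(c) = 1/(-8 + c)
-1246*W(O(0, U(-2, u(-5)))) = -1246/(-8 + 81) = -1246/73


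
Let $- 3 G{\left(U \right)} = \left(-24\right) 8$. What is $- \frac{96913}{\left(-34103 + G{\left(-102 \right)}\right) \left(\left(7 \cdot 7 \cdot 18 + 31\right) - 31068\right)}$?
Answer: $- \frac{96913}{1026446045} \approx -9.4416 \cdot 10^{-5}$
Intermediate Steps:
$G{\left(U \right)} = 64$ ($G{\left(U \right)} = - \frac{\left(-24\right) 8}{3} = \left(- \frac{1}{3}\right) \left(-192\right) = 64$)
$- \frac{96913}{\left(-34103 + G{\left(-102 \right)}\right) \left(\left(7 \cdot 7 \cdot 18 + 31\right) - 31068\right)} = - \frac{96913}{\left(-34103 + 64\right) \left(\left(7 \cdot 7 \cdot 18 + 31\right) - 31068\right)} = - \frac{96913}{\left(-34039\right) \left(\left(49 \cdot 18 + 31\right) - 31068\right)} = - \frac{96913}{\left(-34039\right) \left(\left(882 + 31\right) - 31068\right)} = - \frac{96913}{\left(-34039\right) \left(913 - 31068\right)} = - \frac{96913}{\left(-34039\right) \left(-30155\right)} = - \frac{96913}{1026446045}$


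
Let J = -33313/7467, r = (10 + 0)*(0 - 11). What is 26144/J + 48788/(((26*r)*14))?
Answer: -279218710163/47637590 ≈ -5861.3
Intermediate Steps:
r = -110 (r = 10*(-11) = -110)
J = -33313/7467 (J = -33313*1/7467 = -33313/7467 ≈ -4.4614)
26144/J + 48788/(((26*r)*14)) = 26144/(-33313/7467) + 48788/(((26*(-110))*14)) = 26144*(-7467/33313) + 48788/((-2860*14)) = -195217248/33313 + 48788/(-40040) = -195217248/33313 + 48788*(-1/40040) = -195217248/33313 - 12197/10010 = -279218710163/47637590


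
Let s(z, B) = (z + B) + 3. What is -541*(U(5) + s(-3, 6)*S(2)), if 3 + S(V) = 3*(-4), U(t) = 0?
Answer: 48690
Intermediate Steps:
s(z, B) = 3 + B + z (s(z, B) = (B + z) + 3 = 3 + B + z)
S(V) = -15 (S(V) = -3 + 3*(-4) = -3 - 12 = -15)
-541*(U(5) + s(-3, 6)*S(2)) = -541*(0 + (3 + 6 - 3)*(-15)) = -541*(0 + 6*(-15)) = -541*(0 - 90) = -541*(-90) = 48690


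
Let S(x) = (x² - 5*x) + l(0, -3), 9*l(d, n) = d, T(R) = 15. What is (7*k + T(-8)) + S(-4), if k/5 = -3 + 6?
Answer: 156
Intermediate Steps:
k = 15 (k = 5*(-3 + 6) = 5*3 = 15)
l(d, n) = d/9
S(x) = x² - 5*x (S(x) = (x² - 5*x) + (⅑)*0 = (x² - 5*x) + 0 = x² - 5*x)
(7*k + T(-8)) + S(-4) = (7*15 + 15) - 4*(-5 - 4) = (105 + 15) - 4*(-9) = 120 + 36 = 156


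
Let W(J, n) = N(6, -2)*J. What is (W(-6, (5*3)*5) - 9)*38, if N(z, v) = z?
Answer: -1710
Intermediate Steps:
W(J, n) = 6*J
(W(-6, (5*3)*5) - 9)*38 = (6*(-6) - 9)*38 = (-36 - 9)*38 = -45*38 = -1710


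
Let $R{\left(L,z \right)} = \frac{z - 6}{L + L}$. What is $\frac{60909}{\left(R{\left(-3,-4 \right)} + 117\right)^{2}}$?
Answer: $\frac{548181}{126736} \approx 4.3254$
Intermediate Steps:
$R{\left(L,z \right)} = \frac{-6 + z}{2 L}$
$\frac{60909}{\left(R{\left(-3,-4 \right)} + 117\right)^{2}} = \frac{60909}{\left(\frac{-6 - 4}{2 \left(-3\right)} + 117\right)^{2}} = \frac{60909}{\left(\frac{1}{2} \left(- \frac{1}{3}\right) \left(-10\right) + 117\right)^{2}} = \frac{60909}{\left(\frac{5}{3} + 117\right)^{2}} = \frac{60909}{\left(\frac{356}{3}\right)^{2}} = \frac{60909}{\frac{126736}{9}} = 60909 \cdot \frac{9}{126736} = \frac{548181}{126736}$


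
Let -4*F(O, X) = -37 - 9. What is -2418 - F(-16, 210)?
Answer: -4859/2 ≈ -2429.5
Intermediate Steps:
F(O, X) = 23/2 (F(O, X) = -(-37 - 9)/4 = -¼*(-46) = 23/2)
-2418 - F(-16, 210) = -2418 - 1*23/2 = -2418 - 23/2 = -4859/2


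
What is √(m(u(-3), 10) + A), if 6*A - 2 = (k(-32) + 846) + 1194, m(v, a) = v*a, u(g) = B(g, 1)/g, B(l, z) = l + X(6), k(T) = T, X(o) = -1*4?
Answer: 5*√129/3 ≈ 18.930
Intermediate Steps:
X(o) = -4
B(l, z) = -4 + l (B(l, z) = l - 4 = -4 + l)
u(g) = (-4 + g)/g
m(v, a) = a*v
A = 335 (A = ⅓ + ((-32 + 846) + 1194)/6 = ⅓ + (814 + 1194)/6 = ⅓ + (⅙)*2008 = ⅓ + 1004/3 = 335)
√(m(u(-3), 10) + A) = √(10*((-4 - 3)/(-3)) + 335) = √(10*(-⅓*(-7)) + 335) = √(10*(7/3) + 335) = √(70/3 + 335) = √(1075/3) = 5*√129/3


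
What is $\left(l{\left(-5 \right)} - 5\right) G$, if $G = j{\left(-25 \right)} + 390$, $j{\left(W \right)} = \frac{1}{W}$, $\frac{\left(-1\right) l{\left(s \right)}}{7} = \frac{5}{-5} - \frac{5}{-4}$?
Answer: $- \frac{263223}{100} \approx -2632.2$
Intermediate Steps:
$l{\left(s \right)} = - \frac{7}{4}$ ($l{\left(s \right)} = - 7 \left(\frac{5}{-5} - \frac{5}{-4}\right) = - 7 \left(5 \left(- \frac{1}{5}\right) - - \frac{5}{4}\right) = - 7 \left(-1 + \frac{5}{4}\right) = \left(-7\right) \frac{1}{4} = - \frac{7}{4}$)
$G = \frac{9749}{25}$ ($G = \frac{1}{-25} + 390 = - \frac{1}{25} + 390 = \frac{9749}{25} \approx 389.96$)
$\left(l{\left(-5 \right)} - 5\right) G = \left(- \frac{7}{4} - 5\right) \frac{9749}{25} = \left(- \frac{27}{4}\right) \frac{9749}{25} = - \frac{263223}{100}$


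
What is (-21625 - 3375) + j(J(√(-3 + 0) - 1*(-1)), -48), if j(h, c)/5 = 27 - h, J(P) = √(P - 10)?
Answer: -24865 - 5*√(-9 + I*√3) ≈ -24866.0 - 15.069*I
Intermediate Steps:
J(P) = √(-10 + P)
j(h, c) = 135 - 5*h (j(h, c) = 5*(27 - h) = 135 - 5*h)
(-21625 - 3375) + j(J(√(-3 + 0) - 1*(-1)), -48) = (-21625 - 3375) + (135 - 5*√(-10 + (√(-3 + 0) - 1*(-1)))) = -25000 + (135 - 5*√(-10 + (√(-3) + 1))) = -25000 + (135 - 5*√(-10 + (I*√3 + 1))) = -25000 + (135 - 5*√(-10 + (1 + I*√3))) = -25000 + (135 - 5*√(-9 + I*√3)) = -24865 - 5*√(-9 + I*√3)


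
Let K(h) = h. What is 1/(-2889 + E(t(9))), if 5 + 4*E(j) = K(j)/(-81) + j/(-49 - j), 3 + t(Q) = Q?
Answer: -5940/17168357 ≈ -0.00034599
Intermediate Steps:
t(Q) = -3 + Q
E(j) = -5/4 - j/324 + j/(4*(-49 - j)) (E(j) = -5/4 + (j/(-81) + j/(-49 - j))/4 = -5/4 + (j*(-1/81) + j/(-49 - j))/4 = -5/4 + (-j/81 + j/(-49 - j))/4 = -5/4 + (-j/324 + j/(4*(-49 - j))) = -5/4 - j/324 + j/(4*(-49 - j)))
1/(-2889 + E(t(9))) = 1/(-2889 + (-19845 - (-3 + 9)² - 535*(-3 + 9))/(324*(49 + (-3 + 9)))) = 1/(-2889 + (-19845 - 1*6² - 535*6)/(324*(49 + 6))) = 1/(-2889 + (1/324)*(-19845 - 1*36 - 3210)/55) = 1/(-2889 + (1/324)*(1/55)*(-19845 - 36 - 3210)) = 1/(-2889 + (1/324)*(1/55)*(-23091)) = 1/(-2889 - 7697/5940) = 1/(-17168357/5940) = -5940/17168357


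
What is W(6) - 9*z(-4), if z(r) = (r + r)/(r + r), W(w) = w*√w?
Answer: -9 + 6*√6 ≈ 5.6969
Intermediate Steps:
W(w) = w^(3/2)
z(r) = 1 (z(r) = (2*r)/((2*r)) = (2*r)*(1/(2*r)) = 1)
W(6) - 9*z(-4) = 6^(3/2) - 9*1 = 6*√6 - 9 = -9 + 6*√6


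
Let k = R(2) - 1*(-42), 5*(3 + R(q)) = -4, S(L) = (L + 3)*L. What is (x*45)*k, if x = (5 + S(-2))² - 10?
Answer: -1719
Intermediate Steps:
S(L) = L*(3 + L) (S(L) = (3 + L)*L = L*(3 + L))
R(q) = -19/5 (R(q) = -3 + (⅕)*(-4) = -3 - ⅘ = -19/5)
k = 191/5 (k = -19/5 - 1*(-42) = -19/5 + 42 = 191/5 ≈ 38.200)
x = -1 (x = (5 - 2*(3 - 2))² - 10 = (5 - 2*1)² - 10 = (5 - 2)² - 10 = 3² - 10 = 9 - 10 = -1)
(x*45)*k = -1*45*(191/5) = -45*191/5 = -1719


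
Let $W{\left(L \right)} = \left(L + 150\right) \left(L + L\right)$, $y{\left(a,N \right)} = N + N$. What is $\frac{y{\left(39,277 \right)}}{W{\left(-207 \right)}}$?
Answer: $\frac{277}{11799} \approx 0.023477$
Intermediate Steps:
$y{\left(a,N \right)} = 2 N$
$W{\left(L \right)} = 2 L \left(150 + L\right)$ ($W{\left(L \right)} = \left(150 + L\right) 2 L = 2 L \left(150 + L\right)$)
$\frac{y{\left(39,277 \right)}}{W{\left(-207 \right)}} = \frac{2 \cdot 277}{2 \left(-207\right) \left(150 - 207\right)} = \frac{554}{2 \left(-207\right) \left(-57\right)} = \frac{554}{23598} = 554 \cdot \frac{1}{23598} = \frac{277}{11799}$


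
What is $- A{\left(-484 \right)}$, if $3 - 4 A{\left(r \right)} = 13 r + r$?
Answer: $- \frac{6779}{4} \approx -1694.8$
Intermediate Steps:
$A{\left(r \right)} = \frac{3}{4} - \frac{7 r}{2}$ ($A{\left(r \right)} = \frac{3}{4} - \frac{13 r + r}{4} = \frac{3}{4} - \frac{14 r}{4} = \frac{3}{4} - \frac{7 r}{2}$)
$- A{\left(-484 \right)} = - (\frac{3}{4} - -1694) = - (\frac{3}{4} + 1694) = \left(-1\right) \frac{6779}{4} = - \frac{6779}{4}$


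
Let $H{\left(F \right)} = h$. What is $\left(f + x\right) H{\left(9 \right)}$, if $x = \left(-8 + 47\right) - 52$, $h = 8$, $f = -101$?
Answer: $-912$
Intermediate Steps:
$H{\left(F \right)} = 8$
$x = -13$ ($x = 39 - 52 = -13$)
$\left(f + x\right) H{\left(9 \right)} = \left(-101 - 13\right) 8 = \left(-114\right) 8 = -912$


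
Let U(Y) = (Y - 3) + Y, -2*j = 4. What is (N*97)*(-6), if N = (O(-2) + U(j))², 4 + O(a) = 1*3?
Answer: -37248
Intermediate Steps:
j = -2 (j = -½*4 = -2)
O(a) = -1 (O(a) = -4 + 1*3 = -4 + 3 = -1)
U(Y) = -3 + 2*Y (U(Y) = (-3 + Y) + Y = -3 + 2*Y)
N = 64 (N = (-1 + (-3 + 2*(-2)))² = (-1 + (-3 - 4))² = (-1 - 7)² = (-8)² = 64)
(N*97)*(-6) = (64*97)*(-6) = 6208*(-6) = -37248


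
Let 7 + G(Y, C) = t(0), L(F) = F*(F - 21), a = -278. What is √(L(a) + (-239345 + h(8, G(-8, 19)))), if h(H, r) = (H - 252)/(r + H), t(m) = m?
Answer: I*√156467 ≈ 395.56*I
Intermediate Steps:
L(F) = F*(-21 + F)
G(Y, C) = -7 (G(Y, C) = -7 + 0 = -7)
h(H, r) = (-252 + H)/(H + r)
√(L(a) + (-239345 + h(8, G(-8, 19)))) = √(-278*(-21 - 278) + (-239345 + (-252 + 8)/(8 - 7))) = √(-278*(-299) + (-239345 - 244/1)) = √(83122 + (-239345 + 1*(-244))) = √(83122 + (-239345 - 244)) = √(83122 - 239589) = √(-156467) = I*√156467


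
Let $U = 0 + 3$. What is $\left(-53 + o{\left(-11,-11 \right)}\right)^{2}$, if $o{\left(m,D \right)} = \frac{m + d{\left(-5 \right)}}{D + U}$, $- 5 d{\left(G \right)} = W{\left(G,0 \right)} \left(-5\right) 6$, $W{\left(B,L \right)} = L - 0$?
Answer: $\frac{170569}{64} \approx 2665.1$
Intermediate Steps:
$W{\left(B,L \right)} = L$ ($W{\left(B,L \right)} = L + 0 = L$)
$U = 3$
$d{\left(G \right)} = 0$ ($d{\left(G \right)} = - \frac{0 \left(-5\right) 6}{5} = - \frac{0 \cdot 6}{5} = \left(- \frac{1}{5}\right) 0 = 0$)
$o{\left(m,D \right)} = \frac{m}{3 + D}$ ($o{\left(m,D \right)} = \frac{m + 0}{D + 3} = \frac{m}{3 + D}$)
$\left(-53 + o{\left(-11,-11 \right)}\right)^{2} = \left(-53 - \frac{11}{3 - 11}\right)^{2} = \left(-53 - \frac{11}{-8}\right)^{2} = \left(-53 - - \frac{11}{8}\right)^{2} = \left(-53 + \frac{11}{8}\right)^{2} = \left(- \frac{413}{8}\right)^{2} = \frac{170569}{64}$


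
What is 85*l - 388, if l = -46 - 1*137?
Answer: -15943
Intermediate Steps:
l = -183 (l = -46 - 137 = -183)
85*l - 388 = 85*(-183) - 388 = -15555 - 388 = -15943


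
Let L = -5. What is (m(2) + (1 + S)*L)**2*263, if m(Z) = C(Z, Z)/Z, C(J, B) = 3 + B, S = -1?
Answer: 6575/4 ≈ 1643.8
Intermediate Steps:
m(Z) = (3 + Z)/Z
(m(2) + (1 + S)*L)**2*263 = ((3 + 2)/2 + (1 - 1)*(-5))**2*263 = ((1/2)*5 + 0*(-5))**2*263 = (5/2 + 0)**2*263 = (5/2)**2*263 = (25/4)*263 = 6575/4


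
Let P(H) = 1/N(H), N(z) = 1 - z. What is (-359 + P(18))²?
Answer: 37258816/289 ≈ 1.2892e+5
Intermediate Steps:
P(H) = 1/(1 - H)
(-359 + P(18))² = (-359 - 1/(-1 + 18))² = (-359 - 1/17)² = (-6104/17)² = 37258816/289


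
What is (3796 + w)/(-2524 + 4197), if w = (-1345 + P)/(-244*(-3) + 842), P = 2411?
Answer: 426855/188093 ≈ 2.2694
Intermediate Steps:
w = 533/787 (w = (-1345 + 2411)/(-244*(-3) + 842) = 1066/(732 + 842) = 1066/1574 = 1066*(1/1574) = 533/787 ≈ 0.67726)
(3796 + w)/(-2524 + 4197) = (3796 + 533/787)/(-2524 + 4197) = (2987985/787)/1673 = (2987985/787)*(1/1673) = 426855/188093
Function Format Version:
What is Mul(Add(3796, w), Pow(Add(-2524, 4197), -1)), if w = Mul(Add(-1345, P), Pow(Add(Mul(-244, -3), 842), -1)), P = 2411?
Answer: Rational(426855, 188093) ≈ 2.2694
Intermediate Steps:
w = Rational(533, 787) (w = Mul(Add(-1345, 2411), Pow(Add(Mul(-244, -3), 842), -1)) = Mul(1066, Pow(Add(732, 842), -1)) = Mul(1066, Pow(1574, -1)) = Mul(1066, Rational(1, 1574)) = Rational(533, 787) ≈ 0.67726)
Mul(Add(3796, w), Pow(Add(-2524, 4197), -1)) = Mul(Add(3796, Rational(533, 787)), Pow(Add(-2524, 4197), -1)) = Mul(Rational(2987985, 787), Pow(1673, -1)) = Mul(Rational(2987985, 787), Rational(1, 1673)) = Rational(426855, 188093)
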